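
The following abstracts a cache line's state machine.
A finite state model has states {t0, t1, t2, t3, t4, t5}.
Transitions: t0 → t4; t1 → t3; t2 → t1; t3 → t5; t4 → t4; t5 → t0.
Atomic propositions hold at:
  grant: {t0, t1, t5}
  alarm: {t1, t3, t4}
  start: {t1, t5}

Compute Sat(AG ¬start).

Sat(¬start) = {t0, t2, t3, t4}
AG ¬start: greatest fixpoint, start Z0 = {t0, t2, t3, t4}, keep only states in Sat with every successor in Z. Z1 = {t0, t4}; fixed.
Sat(AG ¬start) = {t0, t4}

{t0, t4}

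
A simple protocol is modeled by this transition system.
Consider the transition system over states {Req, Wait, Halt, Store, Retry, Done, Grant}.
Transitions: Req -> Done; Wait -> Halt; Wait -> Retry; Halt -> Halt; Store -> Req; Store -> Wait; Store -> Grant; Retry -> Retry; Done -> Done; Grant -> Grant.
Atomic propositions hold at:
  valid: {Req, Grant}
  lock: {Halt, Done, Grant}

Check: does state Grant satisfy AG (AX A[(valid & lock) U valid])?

Yes

Sat(valid & lock) = {Grant}
A[(valid & lock) U valid]: least fixpoint, start Z0 = Sat(valid) = {Req, Grant}, add states in Sat(valid & lock) with every successor in Z. Already a fixed point.
Sat(A[(valid & lock) U valid]) = {Req, Grant}
Sat(AX A[(valid & lock) U valid]) = {s : every successor in {Req, Grant}} = {Grant}
AG (AX A[(valid & lock) U valid]): greatest fixpoint, start Z0 = {Grant}, keep only states in Sat with every successor in Z. Already a fixed point.
Sat(AG (AX A[(valid & lock) U valid])) = {Grant}
Grant ∈ Sat(AG (AX A[(valid & lock) U valid])) = {Grant}, so the formula holds at Grant.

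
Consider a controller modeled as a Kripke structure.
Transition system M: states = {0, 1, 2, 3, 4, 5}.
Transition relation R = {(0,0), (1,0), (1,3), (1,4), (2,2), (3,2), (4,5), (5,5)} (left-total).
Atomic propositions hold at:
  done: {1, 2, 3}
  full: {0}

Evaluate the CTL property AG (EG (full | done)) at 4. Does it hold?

No

Sat(full | done) = {0, 1, 2, 3}
EG (full | done): greatest fixpoint, start Z0 = {0, 1, 2, 3}, keep only states in Sat with some successor in Z. Already a fixed point.
Sat(EG (full | done)) = {0, 1, 2, 3}
AG (EG (full | done)): greatest fixpoint, start Z0 = {0, 1, 2, 3}, keep only states in Sat with every successor in Z. Z1 = {0, 2, 3}; fixed.
Sat(AG (EG (full | done))) = {0, 2, 3}
4 ∉ Sat(AG (EG (full | done))) = {0, 2, 3}, so the formula does not hold at 4.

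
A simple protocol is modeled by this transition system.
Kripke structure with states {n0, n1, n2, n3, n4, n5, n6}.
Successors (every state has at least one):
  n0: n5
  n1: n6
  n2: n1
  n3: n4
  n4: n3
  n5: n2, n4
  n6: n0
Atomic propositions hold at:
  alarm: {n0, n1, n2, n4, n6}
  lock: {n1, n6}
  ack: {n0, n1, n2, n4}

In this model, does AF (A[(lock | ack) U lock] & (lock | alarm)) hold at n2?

Sat(lock | ack) = {n0, n1, n2, n4, n6}
A[(lock | ack) U lock]: least fixpoint, start Z0 = Sat(lock) = {n1, n6}, add states in Sat(lock | ack) with every successor in Z. Z1 = {n1, n2, n6}; fixed.
Sat(A[(lock | ack) U lock]) = {n1, n2, n6}
Sat(lock | alarm) = {n0, n1, n2, n4, n6}
Sat(A[(lock | ack) U lock] & (lock | alarm)) = {n1, n2, n6}
AF (A[(lock | ack) U lock] & (lock | alarm)): least fixpoint, start Z0 = {n1, n2, n6}, add states with every successor in Z. Already a fixed point.
Sat(AF (A[(lock | ack) U lock] & (lock | alarm))) = {n1, n2, n6}
n2 ∈ Sat(AF (A[(lock | ack) U lock] & (lock | alarm))) = {n1, n2, n6}, so the formula holds at n2.

Yes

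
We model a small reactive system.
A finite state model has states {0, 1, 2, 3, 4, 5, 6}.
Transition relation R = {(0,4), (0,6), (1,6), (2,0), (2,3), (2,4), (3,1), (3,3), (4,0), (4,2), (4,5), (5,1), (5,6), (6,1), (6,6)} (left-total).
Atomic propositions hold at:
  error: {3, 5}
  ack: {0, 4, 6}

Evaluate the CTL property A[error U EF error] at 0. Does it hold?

EF error: least fixpoint, start Z0 = {3, 5}, add states with some successor in Z. Z1 = {2, 3, 4, 5}; Z2 = {0, 2, 3, 4, 5}; fixed.
Sat(EF error) = {0, 2, 3, 4, 5}
A[error U EF error]: least fixpoint, start Z0 = Sat(EF error) = {0, 2, 3, 4, 5}, add states in Sat(error) with every successor in Z. Already a fixed point.
Sat(A[error U EF error]) = {0, 2, 3, 4, 5}
0 ∈ Sat(A[error U EF error]) = {0, 2, 3, 4, 5}, so the formula holds at 0.

Yes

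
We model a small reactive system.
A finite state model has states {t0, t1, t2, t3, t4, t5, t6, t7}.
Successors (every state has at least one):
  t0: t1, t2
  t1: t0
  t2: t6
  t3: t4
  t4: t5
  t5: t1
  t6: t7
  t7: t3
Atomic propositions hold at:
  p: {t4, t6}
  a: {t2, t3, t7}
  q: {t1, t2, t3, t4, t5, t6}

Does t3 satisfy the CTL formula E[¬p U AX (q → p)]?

Yes

Sat(¬p) = {t0, t1, t2, t3, t5, t7}
Sat(q → p) = {t0, t4, t6, t7}
Sat(AX (q → p)) = {s : every successor in {t0, t4, t6, t7}} = {t1, t2, t3, t6}
E[¬p U AX (q → p)]: least fixpoint, start Z0 = Sat(AX (q → p)) = {t1, t2, t3, t6}, add states in Sat(¬p) with some successor in Z. Z1 = {t0, t1, t2, t3, t5, t6, t7}; fixed.
Sat(E[¬p U AX (q → p)]) = {t0, t1, t2, t3, t5, t6, t7}
t3 ∈ Sat(E[¬p U AX (q → p)]) = {t0, t1, t2, t3, t5, t6, t7}, so the formula holds at t3.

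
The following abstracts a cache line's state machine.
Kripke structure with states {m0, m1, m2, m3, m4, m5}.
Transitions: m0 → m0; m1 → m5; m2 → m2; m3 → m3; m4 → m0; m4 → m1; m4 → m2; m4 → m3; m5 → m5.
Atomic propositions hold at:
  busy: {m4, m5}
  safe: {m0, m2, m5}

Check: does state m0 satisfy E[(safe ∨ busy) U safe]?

Sat(safe ∨ busy) = {m0, m2, m4, m5}
E[(safe ∨ busy) U safe]: least fixpoint, start Z0 = Sat(safe) = {m0, m2, m5}, add states in Sat(safe ∨ busy) with some successor in Z. Z1 = {m0, m2, m4, m5}; fixed.
Sat(E[(safe ∨ busy) U safe]) = {m0, m2, m4, m5}
m0 ∈ Sat(E[(safe ∨ busy) U safe]) = {m0, m2, m4, m5}, so the formula holds at m0.

Yes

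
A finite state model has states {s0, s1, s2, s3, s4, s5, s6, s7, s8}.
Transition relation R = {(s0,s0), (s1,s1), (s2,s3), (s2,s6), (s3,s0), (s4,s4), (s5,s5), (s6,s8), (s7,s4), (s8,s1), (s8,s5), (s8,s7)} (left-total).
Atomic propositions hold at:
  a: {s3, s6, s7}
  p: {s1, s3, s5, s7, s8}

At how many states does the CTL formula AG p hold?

2

AG p: greatest fixpoint, start Z0 = {s1, s3, s5, s7, s8}, keep only states in Sat with every successor in Z. Z1 = {s1, s5, s8}; Z2 = {s1, s5}; fixed.
Sat(AG p) = {s1, s5}
|Sat(AG p)| = |{s1, s5}| = 2.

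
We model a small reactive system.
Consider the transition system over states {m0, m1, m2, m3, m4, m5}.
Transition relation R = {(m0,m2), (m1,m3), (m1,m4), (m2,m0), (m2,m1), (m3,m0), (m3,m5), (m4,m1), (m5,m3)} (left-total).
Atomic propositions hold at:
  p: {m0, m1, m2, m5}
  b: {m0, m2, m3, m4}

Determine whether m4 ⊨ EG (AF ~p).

Yes

Sat(~p) = {m3, m4}
AF ~p: least fixpoint, start Z0 = {m3, m4}, add states with every successor in Z. Z1 = {m1, m3, m4, m5}; fixed.
Sat(AF ~p) = {m1, m3, m4, m5}
EG (AF ~p): greatest fixpoint, start Z0 = {m1, m3, m4, m5}, keep only states in Sat with some successor in Z. Already a fixed point.
Sat(EG (AF ~p)) = {m1, m3, m4, m5}
m4 ∈ Sat(EG (AF ~p)) = {m1, m3, m4, m5}, so the formula holds at m4.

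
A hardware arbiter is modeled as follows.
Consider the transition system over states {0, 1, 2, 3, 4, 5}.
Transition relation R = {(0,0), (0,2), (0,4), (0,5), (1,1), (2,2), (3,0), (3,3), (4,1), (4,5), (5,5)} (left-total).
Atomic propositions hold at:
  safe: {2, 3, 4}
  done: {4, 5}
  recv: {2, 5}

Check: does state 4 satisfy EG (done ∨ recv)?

Sat(done ∨ recv) = {2, 4, 5}
EG (done ∨ recv): greatest fixpoint, start Z0 = {2, 4, 5}, keep only states in Sat with some successor in Z. Already a fixed point.
Sat(EG (done ∨ recv)) = {2, 4, 5}
4 ∈ Sat(EG (done ∨ recv)) = {2, 4, 5}, so the formula holds at 4.

Yes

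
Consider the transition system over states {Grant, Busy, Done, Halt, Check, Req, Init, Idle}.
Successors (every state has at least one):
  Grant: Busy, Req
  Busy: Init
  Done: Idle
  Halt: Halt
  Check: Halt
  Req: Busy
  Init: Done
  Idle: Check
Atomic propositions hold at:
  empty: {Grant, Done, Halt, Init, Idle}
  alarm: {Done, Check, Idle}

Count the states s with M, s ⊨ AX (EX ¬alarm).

5

Sat(¬alarm) = {Grant, Busy, Halt, Req, Init}
Sat(EX ¬alarm) = {s : some successor in {Grant, Busy, Halt, Req, Init}} = {Grant, Busy, Halt, Check, Req}
Sat(AX (EX ¬alarm)) = {s : every successor in {Grant, Busy, Halt, Check, Req}} = {Grant, Halt, Check, Req, Idle}
|Sat(AX (EX ¬alarm))| = |{Grant, Halt, Check, Req, Idle}| = 5.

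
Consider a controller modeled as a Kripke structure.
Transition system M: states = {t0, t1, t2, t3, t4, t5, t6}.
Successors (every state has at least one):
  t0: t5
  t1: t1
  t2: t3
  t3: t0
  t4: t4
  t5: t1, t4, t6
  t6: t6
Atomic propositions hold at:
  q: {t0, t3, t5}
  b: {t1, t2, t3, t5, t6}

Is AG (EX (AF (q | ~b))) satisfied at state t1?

Sat(~b) = {t0, t4}
Sat(q | ~b) = {t0, t3, t4, t5}
AF (q | ~b): least fixpoint, start Z0 = {t0, t3, t4, t5}, add states with every successor in Z. Z1 = {t0, t2, t3, t4, t5}; fixed.
Sat(AF (q | ~b)) = {t0, t2, t3, t4, t5}
Sat(EX (AF (q | ~b))) = {s : some successor in {t0, t2, t3, t4, t5}} = {t0, t2, t3, t4, t5}
AG (EX (AF (q | ~b))): greatest fixpoint, start Z0 = {t0, t2, t3, t4, t5}, keep only states in Sat with every successor in Z. Z1 = {t0, t2, t3, t4}; Z2 = {t2, t3, t4}; Z3 = {t2, t4}; Z4 = {t4}; fixed.
Sat(AG (EX (AF (q | ~b)))) = {t4}
t1 ∉ Sat(AG (EX (AF (q | ~b)))) = {t4}, so the formula does not hold at t1.

No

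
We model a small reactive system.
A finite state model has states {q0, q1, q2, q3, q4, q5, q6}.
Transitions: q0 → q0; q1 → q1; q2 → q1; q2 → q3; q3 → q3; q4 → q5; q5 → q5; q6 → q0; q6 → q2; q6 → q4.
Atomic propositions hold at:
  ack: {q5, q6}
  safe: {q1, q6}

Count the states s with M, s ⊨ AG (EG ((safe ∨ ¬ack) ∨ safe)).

Sat(¬ack) = {q0, q1, q2, q3, q4}
Sat(safe ∨ ¬ack) = {q0, q1, q2, q3, q4, q6}
Sat((safe ∨ ¬ack) ∨ safe) = {q0, q1, q2, q3, q4, q6}
EG ((safe ∨ ¬ack) ∨ safe): greatest fixpoint, start Z0 = {q0, q1, q2, q3, q4, q6}, keep only states in Sat with some successor in Z. Z1 = {q0, q1, q2, q3, q6}; fixed.
Sat(EG ((safe ∨ ¬ack) ∨ safe)) = {q0, q1, q2, q3, q6}
AG (EG ((safe ∨ ¬ack) ∨ safe)): greatest fixpoint, start Z0 = {q0, q1, q2, q3, q6}, keep only states in Sat with every successor in Z. Z1 = {q0, q1, q2, q3}; fixed.
Sat(AG (EG ((safe ∨ ¬ack) ∨ safe))) = {q0, q1, q2, q3}
|Sat(AG (EG ((safe ∨ ¬ack) ∨ safe)))| = |{q0, q1, q2, q3}| = 4.

4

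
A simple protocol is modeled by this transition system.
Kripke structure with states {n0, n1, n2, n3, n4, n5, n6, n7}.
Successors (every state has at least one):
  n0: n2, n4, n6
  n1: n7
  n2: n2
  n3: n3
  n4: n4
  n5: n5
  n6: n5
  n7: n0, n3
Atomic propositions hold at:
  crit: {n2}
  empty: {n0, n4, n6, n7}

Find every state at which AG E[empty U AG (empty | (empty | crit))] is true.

{n2, n4}

Sat(empty | crit) = {n0, n2, n4, n6, n7}
Sat(empty | (empty | crit)) = {n0, n2, n4, n6, n7}
AG (empty | (empty | crit)): greatest fixpoint, start Z0 = {n0, n2, n4, n6, n7}, keep only states in Sat with every successor in Z. Z1 = {n0, n2, n4}; Z2 = {n2, n4}; fixed.
Sat(AG (empty | (empty | crit))) = {n2, n4}
E[empty U AG (empty | (empty | crit))]: least fixpoint, start Z0 = Sat(AG (empty | (empty | crit))) = {n2, n4}, add states in Sat(empty) with some successor in Z. Z1 = {n0, n2, n4}; Z2 = {n0, n2, n4, n7}; fixed.
Sat(E[empty U AG (empty | (empty | crit))]) = {n0, n2, n4, n7}
AG E[empty U AG (empty | (empty | crit))]: greatest fixpoint, start Z0 = {n0, n2, n4, n7}, keep only states in Sat with every successor in Z. Z1 = {n2, n4}; fixed.
Sat(AG E[empty U AG (empty | (empty | crit))]) = {n2, n4}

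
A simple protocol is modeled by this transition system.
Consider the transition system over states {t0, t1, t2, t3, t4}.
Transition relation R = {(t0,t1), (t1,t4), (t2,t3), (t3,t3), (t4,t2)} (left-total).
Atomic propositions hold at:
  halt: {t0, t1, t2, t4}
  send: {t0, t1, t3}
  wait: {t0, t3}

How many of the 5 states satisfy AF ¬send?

4

Sat(¬send) = {t2, t4}
AF ¬send: least fixpoint, start Z0 = {t2, t4}, add states with every successor in Z. Z1 = {t1, t2, t4}; Z2 = {t0, t1, t2, t4}; fixed.
Sat(AF ¬send) = {t0, t1, t2, t4}
|Sat(AF ¬send)| = |{t0, t1, t2, t4}| = 4.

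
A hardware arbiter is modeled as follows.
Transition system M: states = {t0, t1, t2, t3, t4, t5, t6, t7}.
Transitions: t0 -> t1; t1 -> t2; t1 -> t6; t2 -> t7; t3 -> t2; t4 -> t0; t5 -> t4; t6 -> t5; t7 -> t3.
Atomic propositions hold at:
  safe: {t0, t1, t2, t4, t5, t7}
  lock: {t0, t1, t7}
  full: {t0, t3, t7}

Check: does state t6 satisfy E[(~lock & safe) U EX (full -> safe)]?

Yes

Sat(~lock) = {t2, t3, t4, t5, t6}
Sat(~lock & safe) = {t2, t4, t5}
Sat(full -> safe) = {t0, t1, t2, t4, t5, t6, t7}
Sat(EX (full -> safe)) = {s : some successor in {t0, t1, t2, t4, t5, t6, t7}} = {t0, t1, t2, t3, t4, t5, t6}
E[(~lock & safe) U EX (full -> safe)]: least fixpoint, start Z0 = Sat(EX (full -> safe)) = {t0, t1, t2, t3, t4, t5, t6}, add states in Sat(~lock & safe) with some successor in Z. Already a fixed point.
Sat(E[(~lock & safe) U EX (full -> safe)]) = {t0, t1, t2, t3, t4, t5, t6}
t6 ∈ Sat(E[(~lock & safe) U EX (full -> safe)]) = {t0, t1, t2, t3, t4, t5, t6}, so the formula holds at t6.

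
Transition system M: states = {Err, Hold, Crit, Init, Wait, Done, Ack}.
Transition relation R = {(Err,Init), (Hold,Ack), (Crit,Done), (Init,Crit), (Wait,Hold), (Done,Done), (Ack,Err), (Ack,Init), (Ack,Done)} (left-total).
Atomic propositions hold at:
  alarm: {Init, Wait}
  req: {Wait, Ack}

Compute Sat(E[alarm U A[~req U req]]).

Sat(~req) = {Err, Hold, Crit, Init, Done}
A[~req U req]: least fixpoint, start Z0 = Sat(req) = {Wait, Ack}, add states in Sat(~req) with every successor in Z. Z1 = {Hold, Wait, Ack}; fixed.
Sat(A[~req U req]) = {Hold, Wait, Ack}
E[alarm U A[~req U req]]: least fixpoint, start Z0 = Sat(A[~req U req]) = {Hold, Wait, Ack}, add states in Sat(alarm) with some successor in Z. Already a fixed point.
Sat(E[alarm U A[~req U req]]) = {Hold, Wait, Ack}

{Hold, Wait, Ack}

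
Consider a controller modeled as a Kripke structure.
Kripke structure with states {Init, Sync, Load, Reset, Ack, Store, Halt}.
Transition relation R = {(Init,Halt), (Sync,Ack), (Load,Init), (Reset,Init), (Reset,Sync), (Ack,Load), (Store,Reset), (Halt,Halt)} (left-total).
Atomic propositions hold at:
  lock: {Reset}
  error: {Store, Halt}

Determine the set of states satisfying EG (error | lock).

{Halt}

Sat(error | lock) = {Reset, Store, Halt}
EG (error | lock): greatest fixpoint, start Z0 = {Reset, Store, Halt}, keep only states in Sat with some successor in Z. Z1 = {Store, Halt}; Z2 = {Halt}; fixed.
Sat(EG (error | lock)) = {Halt}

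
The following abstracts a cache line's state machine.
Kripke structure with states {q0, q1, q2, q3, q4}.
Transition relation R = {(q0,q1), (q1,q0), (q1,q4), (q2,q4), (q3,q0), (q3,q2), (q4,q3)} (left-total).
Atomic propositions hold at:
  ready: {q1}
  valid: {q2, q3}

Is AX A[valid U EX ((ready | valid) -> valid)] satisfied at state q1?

Sat(ready | valid) = {q1, q2, q3}
Sat((ready | valid) -> valid) = {q0, q2, q3, q4}
Sat(EX ((ready | valid) -> valid)) = {s : some successor in {q0, q2, q3, q4}} = {q1, q2, q3, q4}
A[valid U EX ((ready | valid) -> valid)]: least fixpoint, start Z0 = Sat(EX ((ready | valid) -> valid)) = {q1, q2, q3, q4}, add states in Sat(valid) with every successor in Z. Already a fixed point.
Sat(A[valid U EX ((ready | valid) -> valid)]) = {q1, q2, q3, q4}
Sat(AX A[valid U EX ((ready | valid) -> valid)]) = {s : every successor in {q1, q2, q3, q4}} = {q0, q2, q4}
q1 ∉ Sat(AX A[valid U EX ((ready | valid) -> valid)]) = {q0, q2, q4}, so the formula does not hold at q1.

No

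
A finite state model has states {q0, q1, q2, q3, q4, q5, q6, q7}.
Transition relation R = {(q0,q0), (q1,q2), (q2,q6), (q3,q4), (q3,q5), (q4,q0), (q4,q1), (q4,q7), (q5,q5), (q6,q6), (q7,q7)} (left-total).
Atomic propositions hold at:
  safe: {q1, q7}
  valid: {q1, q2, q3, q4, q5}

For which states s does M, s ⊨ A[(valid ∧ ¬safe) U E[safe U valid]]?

Sat(¬safe) = {q0, q2, q3, q4, q5, q6}
Sat(valid ∧ ¬safe) = {q2, q3, q4, q5}
E[safe U valid]: least fixpoint, start Z0 = Sat(valid) = {q1, q2, q3, q4, q5}, add states in Sat(safe) with some successor in Z. Already a fixed point.
Sat(E[safe U valid]) = {q1, q2, q3, q4, q5}
A[(valid ∧ ¬safe) U E[safe U valid]]: least fixpoint, start Z0 = Sat(E[safe U valid]) = {q1, q2, q3, q4, q5}, add states in Sat(valid ∧ ¬safe) with every successor in Z. Already a fixed point.
Sat(A[(valid ∧ ¬safe) U E[safe U valid]]) = {q1, q2, q3, q4, q5}

{q1, q2, q3, q4, q5}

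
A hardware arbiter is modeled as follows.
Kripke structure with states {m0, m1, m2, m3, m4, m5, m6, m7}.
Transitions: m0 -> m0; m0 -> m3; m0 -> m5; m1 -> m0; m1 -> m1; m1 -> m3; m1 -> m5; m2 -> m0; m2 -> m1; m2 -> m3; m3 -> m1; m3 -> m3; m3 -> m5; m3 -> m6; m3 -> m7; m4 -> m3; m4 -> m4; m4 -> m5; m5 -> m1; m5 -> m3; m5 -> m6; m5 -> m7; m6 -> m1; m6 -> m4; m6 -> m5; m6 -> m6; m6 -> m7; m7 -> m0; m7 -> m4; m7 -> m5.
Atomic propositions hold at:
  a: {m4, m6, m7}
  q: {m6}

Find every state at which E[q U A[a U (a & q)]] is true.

{m6}

Sat(a & q) = {m6}
A[a U (a & q)]: least fixpoint, start Z0 = Sat((a & q)) = {m6}, add states in Sat(a) with every successor in Z. Already a fixed point.
Sat(A[a U (a & q)]) = {m6}
E[q U A[a U (a & q)]]: least fixpoint, start Z0 = Sat(A[a U (a & q)]) = {m6}, add states in Sat(q) with some successor in Z. Already a fixed point.
Sat(E[q U A[a U (a & q)]]) = {m6}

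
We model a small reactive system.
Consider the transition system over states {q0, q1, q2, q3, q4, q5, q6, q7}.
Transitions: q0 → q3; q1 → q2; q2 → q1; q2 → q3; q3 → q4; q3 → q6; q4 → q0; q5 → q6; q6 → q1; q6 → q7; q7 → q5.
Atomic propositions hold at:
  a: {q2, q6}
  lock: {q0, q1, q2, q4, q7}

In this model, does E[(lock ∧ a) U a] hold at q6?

Yes

Sat(lock ∧ a) = {q2}
E[(lock ∧ a) U a]: least fixpoint, start Z0 = Sat(a) = {q2, q6}, add states in Sat(lock ∧ a) with some successor in Z. Already a fixed point.
Sat(E[(lock ∧ a) U a]) = {q2, q6}
q6 ∈ Sat(E[(lock ∧ a) U a]) = {q2, q6}, so the formula holds at q6.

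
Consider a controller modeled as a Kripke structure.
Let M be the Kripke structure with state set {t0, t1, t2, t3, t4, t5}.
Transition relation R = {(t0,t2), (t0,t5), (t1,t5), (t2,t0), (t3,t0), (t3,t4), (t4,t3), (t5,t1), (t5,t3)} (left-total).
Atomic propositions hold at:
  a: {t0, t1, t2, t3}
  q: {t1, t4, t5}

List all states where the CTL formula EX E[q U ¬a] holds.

Sat(¬a) = {t4, t5}
E[q U ¬a]: least fixpoint, start Z0 = Sat(¬a) = {t4, t5}, add states in Sat(q) with some successor in Z. Z1 = {t1, t4, t5}; fixed.
Sat(E[q U ¬a]) = {t1, t4, t5}
Sat(EX E[q U ¬a]) = {s : some successor in {t1, t4, t5}} = {t0, t1, t3, t5}

{t0, t1, t3, t5}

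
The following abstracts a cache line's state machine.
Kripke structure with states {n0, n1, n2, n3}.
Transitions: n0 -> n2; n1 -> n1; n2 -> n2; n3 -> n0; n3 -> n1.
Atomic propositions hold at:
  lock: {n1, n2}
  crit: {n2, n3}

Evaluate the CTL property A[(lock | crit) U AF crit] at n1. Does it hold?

Sat(lock | crit) = {n1, n2, n3}
AF crit: least fixpoint, start Z0 = {n2, n3}, add states with every successor in Z. Z1 = {n0, n2, n3}; fixed.
Sat(AF crit) = {n0, n2, n3}
A[(lock | crit) U AF crit]: least fixpoint, start Z0 = Sat(AF crit) = {n0, n2, n3}, add states in Sat(lock | crit) with every successor in Z. Already a fixed point.
Sat(A[(lock | crit) U AF crit]) = {n0, n2, n3}
n1 ∉ Sat(A[(lock | crit) U AF crit]) = {n0, n2, n3}, so the formula does not hold at n1.

No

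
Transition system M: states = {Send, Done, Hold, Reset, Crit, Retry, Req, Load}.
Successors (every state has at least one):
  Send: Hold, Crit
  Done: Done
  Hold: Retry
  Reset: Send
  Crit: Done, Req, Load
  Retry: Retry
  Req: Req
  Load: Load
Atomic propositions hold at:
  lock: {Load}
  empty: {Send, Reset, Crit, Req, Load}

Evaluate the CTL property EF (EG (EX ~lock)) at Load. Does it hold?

Sat(~lock) = {Send, Done, Hold, Reset, Crit, Retry, Req}
Sat(EX ~lock) = {s : some successor in {Send, Done, Hold, Reset, Crit, Retry, Req}} = {Send, Done, Hold, Reset, Crit, Retry, Req}
EG (EX ~lock): greatest fixpoint, start Z0 = {Send, Done, Hold, Reset, Crit, Retry, Req}, keep only states in Sat with some successor in Z. Already a fixed point.
Sat(EG (EX ~lock)) = {Send, Done, Hold, Reset, Crit, Retry, Req}
EF (EG (EX ~lock)): least fixpoint, start Z0 = {Send, Done, Hold, Reset, Crit, Retry, Req}, add states with some successor in Z. Already a fixed point.
Sat(EF (EG (EX ~lock))) = {Send, Done, Hold, Reset, Crit, Retry, Req}
Load ∉ Sat(EF (EG (EX ~lock))) = {Send, Done, Hold, Reset, Crit, Retry, Req}, so the formula does not hold at Load.

No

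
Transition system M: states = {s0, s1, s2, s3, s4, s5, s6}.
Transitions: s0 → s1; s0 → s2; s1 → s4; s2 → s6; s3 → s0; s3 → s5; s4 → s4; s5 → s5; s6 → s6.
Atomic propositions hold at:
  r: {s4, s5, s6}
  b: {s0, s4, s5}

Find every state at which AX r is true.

{s1, s2, s4, s5, s6}

Sat(AX r) = {s : every successor in {s4, s5, s6}} = {s1, s2, s4, s5, s6}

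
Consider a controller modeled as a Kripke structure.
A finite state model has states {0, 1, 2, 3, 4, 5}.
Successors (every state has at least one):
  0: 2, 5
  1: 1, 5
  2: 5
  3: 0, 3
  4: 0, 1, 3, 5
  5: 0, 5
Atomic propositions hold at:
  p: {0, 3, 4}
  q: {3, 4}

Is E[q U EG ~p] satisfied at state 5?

Yes

Sat(~p) = {1, 2, 5}
EG ~p: greatest fixpoint, start Z0 = {1, 2, 5}, keep only states in Sat with some successor in Z. Already a fixed point.
Sat(EG ~p) = {1, 2, 5}
E[q U EG ~p]: least fixpoint, start Z0 = Sat(EG ~p) = {1, 2, 5}, add states in Sat(q) with some successor in Z. Z1 = {1, 2, 4, 5}; fixed.
Sat(E[q U EG ~p]) = {1, 2, 4, 5}
5 ∈ Sat(E[q U EG ~p]) = {1, 2, 4, 5}, so the formula holds at 5.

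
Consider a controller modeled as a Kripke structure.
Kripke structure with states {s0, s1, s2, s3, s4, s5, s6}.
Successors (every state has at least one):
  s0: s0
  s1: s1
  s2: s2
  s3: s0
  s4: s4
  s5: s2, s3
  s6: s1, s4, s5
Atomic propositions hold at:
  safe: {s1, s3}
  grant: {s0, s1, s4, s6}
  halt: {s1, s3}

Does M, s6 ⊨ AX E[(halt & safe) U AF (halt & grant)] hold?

No

Sat(halt & safe) = {s1, s3}
Sat(halt & grant) = {s1}
AF (halt & grant): least fixpoint, start Z0 = {s1}, add states with every successor in Z. Already a fixed point.
Sat(AF (halt & grant)) = {s1}
E[(halt & safe) U AF (halt & grant)]: least fixpoint, start Z0 = Sat(AF (halt & grant)) = {s1}, add states in Sat(halt & safe) with some successor in Z. Already a fixed point.
Sat(E[(halt & safe) U AF (halt & grant)]) = {s1}
Sat(AX E[(halt & safe) U AF (halt & grant)]) = {s : every successor in {s1}} = {s1}
s6 ∉ Sat(AX E[(halt & safe) U AF (halt & grant)]) = {s1}, so the formula does not hold at s6.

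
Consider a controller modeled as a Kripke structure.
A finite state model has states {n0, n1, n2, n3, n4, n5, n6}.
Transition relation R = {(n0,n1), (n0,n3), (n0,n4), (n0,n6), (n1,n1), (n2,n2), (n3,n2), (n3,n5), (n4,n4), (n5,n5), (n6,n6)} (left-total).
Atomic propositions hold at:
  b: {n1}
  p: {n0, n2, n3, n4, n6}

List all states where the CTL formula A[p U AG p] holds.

AG p: greatest fixpoint, start Z0 = {n0, n2, n3, n4, n6}, keep only states in Sat with every successor in Z. Z1 = {n2, n4, n6}; fixed.
Sat(AG p) = {n2, n4, n6}
A[p U AG p]: least fixpoint, start Z0 = Sat(AG p) = {n2, n4, n6}, add states in Sat(p) with every successor in Z. Already a fixed point.
Sat(A[p U AG p]) = {n2, n4, n6}

{n2, n4, n6}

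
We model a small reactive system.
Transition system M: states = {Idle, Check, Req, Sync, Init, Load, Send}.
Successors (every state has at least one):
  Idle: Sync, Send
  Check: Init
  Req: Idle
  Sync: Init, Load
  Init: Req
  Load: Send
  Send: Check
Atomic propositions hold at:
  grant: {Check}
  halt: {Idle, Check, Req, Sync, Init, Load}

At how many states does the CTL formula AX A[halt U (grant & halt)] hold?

Sat(grant & halt) = {Check}
A[halt U (grant & halt)]: least fixpoint, start Z0 = Sat((grant & halt)) = {Check}, add states in Sat(halt) with every successor in Z. Already a fixed point.
Sat(A[halt U (grant & halt)]) = {Check}
Sat(AX A[halt U (grant & halt)]) = {s : every successor in {Check}} = {Send}
|Sat(AX A[halt U (grant & halt)])| = |{Send}| = 1.

1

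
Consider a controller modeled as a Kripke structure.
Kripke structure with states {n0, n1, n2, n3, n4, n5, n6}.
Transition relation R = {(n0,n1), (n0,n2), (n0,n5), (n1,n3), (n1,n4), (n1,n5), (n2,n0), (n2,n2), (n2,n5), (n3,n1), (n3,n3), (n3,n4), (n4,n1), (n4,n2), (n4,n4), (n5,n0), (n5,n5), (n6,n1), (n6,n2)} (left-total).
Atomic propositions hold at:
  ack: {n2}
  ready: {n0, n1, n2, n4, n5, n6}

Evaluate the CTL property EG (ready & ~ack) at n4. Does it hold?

Sat(~ack) = {n0, n1, n3, n4, n5, n6}
Sat(ready & ~ack) = {n0, n1, n4, n5, n6}
EG (ready & ~ack): greatest fixpoint, start Z0 = {n0, n1, n4, n5, n6}, keep only states in Sat with some successor in Z. Already a fixed point.
Sat(EG (ready & ~ack)) = {n0, n1, n4, n5, n6}
n4 ∈ Sat(EG (ready & ~ack)) = {n0, n1, n4, n5, n6}, so the formula holds at n4.

Yes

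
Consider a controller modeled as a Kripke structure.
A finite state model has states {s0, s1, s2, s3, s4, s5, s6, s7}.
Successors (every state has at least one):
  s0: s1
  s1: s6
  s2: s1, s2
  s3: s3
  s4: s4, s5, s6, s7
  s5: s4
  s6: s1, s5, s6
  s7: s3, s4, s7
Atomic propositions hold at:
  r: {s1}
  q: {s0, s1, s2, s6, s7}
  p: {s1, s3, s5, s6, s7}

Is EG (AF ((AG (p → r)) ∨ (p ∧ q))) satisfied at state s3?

Sat(p → r) = {s0, s1, s2, s4}
AG (p → r): greatest fixpoint, start Z0 = {s0, s1, s2, s4}, keep only states in Sat with every successor in Z. Z1 = {s0, s2}; Z2 = ∅; fixed.
Sat(AG (p → r)) = ∅
Sat(p ∧ q) = {s1, s6, s7}
Sat((AG (p → r)) ∨ (p ∧ q)) = {s1, s6, s7}
AF ((AG (p → r)) ∨ (p ∧ q)): least fixpoint, start Z0 = {s1, s6, s7}, add states with every successor in Z. Z1 = {s0, s1, s6, s7}; fixed.
Sat(AF ((AG (p → r)) ∨ (p ∧ q))) = {s0, s1, s6, s7}
EG (AF ((AG (p → r)) ∨ (p ∧ q))): greatest fixpoint, start Z0 = {s0, s1, s6, s7}, keep only states in Sat with some successor in Z. Already a fixed point.
Sat(EG (AF ((AG (p → r)) ∨ (p ∧ q)))) = {s0, s1, s6, s7}
s3 ∉ Sat(EG (AF ((AG (p → r)) ∨ (p ∧ q)))) = {s0, s1, s6, s7}, so the formula does not hold at s3.

No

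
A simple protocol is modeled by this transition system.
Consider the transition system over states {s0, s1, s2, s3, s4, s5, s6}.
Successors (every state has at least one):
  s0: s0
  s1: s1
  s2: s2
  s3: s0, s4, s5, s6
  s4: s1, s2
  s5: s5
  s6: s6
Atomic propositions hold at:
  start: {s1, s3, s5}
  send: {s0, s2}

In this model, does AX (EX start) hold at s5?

Sat(EX start) = {s : some successor in {s1, s3, s5}} = {s1, s3, s4, s5}
Sat(AX (EX start)) = {s : every successor in {s1, s3, s4, s5}} = {s1, s5}
s5 ∈ Sat(AX (EX start)) = {s1, s5}, so the formula holds at s5.

Yes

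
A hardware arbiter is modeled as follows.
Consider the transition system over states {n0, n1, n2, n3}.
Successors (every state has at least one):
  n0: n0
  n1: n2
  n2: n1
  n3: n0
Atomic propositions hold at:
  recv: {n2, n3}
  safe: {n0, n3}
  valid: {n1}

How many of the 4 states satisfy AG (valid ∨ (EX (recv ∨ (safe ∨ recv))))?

Sat(safe ∨ recv) = {n0, n2, n3}
Sat(recv ∨ (safe ∨ recv)) = {n0, n2, n3}
Sat(EX (recv ∨ (safe ∨ recv))) = {s : some successor in {n0, n2, n3}} = {n0, n1, n3}
Sat(valid ∨ (EX (recv ∨ (safe ∨ recv)))) = {n0, n1, n3}
AG (valid ∨ (EX (recv ∨ (safe ∨ recv)))): greatest fixpoint, start Z0 = {n0, n1, n3}, keep only states in Sat with every successor in Z. Z1 = {n0, n3}; fixed.
Sat(AG (valid ∨ (EX (recv ∨ (safe ∨ recv))))) = {n0, n3}
|Sat(AG (valid ∨ (EX (recv ∨ (safe ∨ recv)))))| = |{n0, n3}| = 2.

2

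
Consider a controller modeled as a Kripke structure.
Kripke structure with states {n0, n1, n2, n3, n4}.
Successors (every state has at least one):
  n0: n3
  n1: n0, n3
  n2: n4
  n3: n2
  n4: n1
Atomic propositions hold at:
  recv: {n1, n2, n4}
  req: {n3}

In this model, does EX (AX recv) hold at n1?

Yes

Sat(AX recv) = {s : every successor in {n1, n2, n4}} = {n2, n3, n4}
Sat(EX (AX recv)) = {s : some successor in {n2, n3, n4}} = {n0, n1, n2, n3}
n1 ∈ Sat(EX (AX recv)) = {n0, n1, n2, n3}, so the formula holds at n1.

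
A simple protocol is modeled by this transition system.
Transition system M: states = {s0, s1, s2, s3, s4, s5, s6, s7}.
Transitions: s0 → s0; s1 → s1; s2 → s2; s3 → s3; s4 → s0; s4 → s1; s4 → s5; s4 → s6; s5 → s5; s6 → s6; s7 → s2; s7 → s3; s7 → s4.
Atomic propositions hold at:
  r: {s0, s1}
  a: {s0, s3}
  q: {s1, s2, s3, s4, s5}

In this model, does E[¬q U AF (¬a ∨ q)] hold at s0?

No

Sat(¬q) = {s0, s6, s7}
Sat(¬a) = {s1, s2, s4, s5, s6, s7}
Sat(¬a ∨ q) = {s1, s2, s3, s4, s5, s6, s7}
AF (¬a ∨ q): least fixpoint, start Z0 = {s1, s2, s3, s4, s5, s6, s7}, add states with every successor in Z. Already a fixed point.
Sat(AF (¬a ∨ q)) = {s1, s2, s3, s4, s5, s6, s7}
E[¬q U AF (¬a ∨ q)]: least fixpoint, start Z0 = Sat(AF (¬a ∨ q)) = {s1, s2, s3, s4, s5, s6, s7}, add states in Sat(¬q) with some successor in Z. Already a fixed point.
Sat(E[¬q U AF (¬a ∨ q)]) = {s1, s2, s3, s4, s5, s6, s7}
s0 ∉ Sat(E[¬q U AF (¬a ∨ q)]) = {s1, s2, s3, s4, s5, s6, s7}, so the formula does not hold at s0.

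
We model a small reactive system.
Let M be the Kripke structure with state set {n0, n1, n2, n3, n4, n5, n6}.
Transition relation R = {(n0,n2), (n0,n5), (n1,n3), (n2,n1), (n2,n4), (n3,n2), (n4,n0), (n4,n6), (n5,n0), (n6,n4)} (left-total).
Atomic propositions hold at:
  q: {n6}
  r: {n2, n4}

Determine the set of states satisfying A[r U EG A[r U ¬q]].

Sat(¬q) = {n0, n1, n2, n3, n4, n5}
A[r U ¬q]: least fixpoint, start Z0 = Sat(¬q) = {n0, n1, n2, n3, n4, n5}, add states in Sat(r) with every successor in Z. Already a fixed point.
Sat(A[r U ¬q]) = {n0, n1, n2, n3, n4, n5}
EG A[r U ¬q]: greatest fixpoint, start Z0 = {n0, n1, n2, n3, n4, n5}, keep only states in Sat with some successor in Z. Already a fixed point.
Sat(EG A[r U ¬q]) = {n0, n1, n2, n3, n4, n5}
A[r U EG A[r U ¬q]]: least fixpoint, start Z0 = Sat(EG A[r U ¬q]) = {n0, n1, n2, n3, n4, n5}, add states in Sat(r) with every successor in Z. Already a fixed point.
Sat(A[r U EG A[r U ¬q]]) = {n0, n1, n2, n3, n4, n5}

{n0, n1, n2, n3, n4, n5}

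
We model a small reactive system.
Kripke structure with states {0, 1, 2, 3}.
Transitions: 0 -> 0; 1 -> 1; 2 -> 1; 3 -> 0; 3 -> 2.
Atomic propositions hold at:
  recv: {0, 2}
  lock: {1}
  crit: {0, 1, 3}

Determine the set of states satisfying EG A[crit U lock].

A[crit U lock]: least fixpoint, start Z0 = Sat(lock) = {1}, add states in Sat(crit) with every successor in Z. Already a fixed point.
Sat(A[crit U lock]) = {1}
EG A[crit U lock]: greatest fixpoint, start Z0 = {1}, keep only states in Sat with some successor in Z. Already a fixed point.
Sat(EG A[crit U lock]) = {1}

{1}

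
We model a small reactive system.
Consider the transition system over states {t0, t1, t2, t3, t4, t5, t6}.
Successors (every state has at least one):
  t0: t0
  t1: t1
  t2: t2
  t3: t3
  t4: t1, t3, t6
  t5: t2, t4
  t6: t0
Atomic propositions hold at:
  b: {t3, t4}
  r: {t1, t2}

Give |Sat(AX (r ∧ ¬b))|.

Sat(¬b) = {t0, t1, t2, t5, t6}
Sat(r ∧ ¬b) = {t1, t2}
Sat(AX (r ∧ ¬b)) = {s : every successor in {t1, t2}} = {t1, t2}
|Sat(AX (r ∧ ¬b))| = |{t1, t2}| = 2.

2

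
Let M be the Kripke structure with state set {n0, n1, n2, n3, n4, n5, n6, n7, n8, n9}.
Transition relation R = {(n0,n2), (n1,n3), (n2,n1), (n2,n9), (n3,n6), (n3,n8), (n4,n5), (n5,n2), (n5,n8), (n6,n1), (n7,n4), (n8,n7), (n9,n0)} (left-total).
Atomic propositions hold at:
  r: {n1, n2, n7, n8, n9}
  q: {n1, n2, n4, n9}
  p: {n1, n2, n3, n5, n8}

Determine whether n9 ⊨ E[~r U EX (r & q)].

No

Sat(~r) = {n0, n3, n4, n5, n6}
Sat(r & q) = {n1, n2, n9}
Sat(EX (r & q)) = {s : some successor in {n1, n2, n9}} = {n0, n2, n5, n6}
E[~r U EX (r & q)]: least fixpoint, start Z0 = Sat(EX (r & q)) = {n0, n2, n5, n6}, add states in Sat(~r) with some successor in Z. Z1 = {n0, n2, n3, n4, n5, n6}; fixed.
Sat(E[~r U EX (r & q)]) = {n0, n2, n3, n4, n5, n6}
n9 ∉ Sat(E[~r U EX (r & q)]) = {n0, n2, n3, n4, n5, n6}, so the formula does not hold at n9.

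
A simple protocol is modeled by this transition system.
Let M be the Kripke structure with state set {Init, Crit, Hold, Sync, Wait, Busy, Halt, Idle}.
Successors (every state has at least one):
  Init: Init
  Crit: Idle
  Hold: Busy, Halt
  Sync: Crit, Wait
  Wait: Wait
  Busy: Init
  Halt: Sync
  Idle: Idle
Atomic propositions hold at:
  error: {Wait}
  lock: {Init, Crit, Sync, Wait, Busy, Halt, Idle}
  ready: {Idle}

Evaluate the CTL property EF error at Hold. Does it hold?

Yes

EF error: least fixpoint, start Z0 = {Wait}, add states with some successor in Z. Z1 = {Sync, Wait}; Z2 = {Sync, Wait, Halt}; Z3 = {Hold, Sync, Wait, Halt}; fixed.
Sat(EF error) = {Hold, Sync, Wait, Halt}
Hold ∈ Sat(EF error) = {Hold, Sync, Wait, Halt}, so the formula holds at Hold.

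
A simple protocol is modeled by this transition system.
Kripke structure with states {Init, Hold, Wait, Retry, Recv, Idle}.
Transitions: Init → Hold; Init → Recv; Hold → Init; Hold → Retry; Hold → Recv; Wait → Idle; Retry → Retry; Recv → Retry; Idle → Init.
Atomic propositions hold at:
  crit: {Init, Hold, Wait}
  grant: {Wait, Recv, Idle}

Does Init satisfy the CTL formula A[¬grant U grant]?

Sat(¬grant) = {Init, Hold, Retry}
A[¬grant U grant]: least fixpoint, start Z0 = Sat(grant) = {Wait, Recv, Idle}, add states in Sat(¬grant) with every successor in Z. Already a fixed point.
Sat(A[¬grant U grant]) = {Wait, Recv, Idle}
Init ∉ Sat(A[¬grant U grant]) = {Wait, Recv, Idle}, so the formula does not hold at Init.

No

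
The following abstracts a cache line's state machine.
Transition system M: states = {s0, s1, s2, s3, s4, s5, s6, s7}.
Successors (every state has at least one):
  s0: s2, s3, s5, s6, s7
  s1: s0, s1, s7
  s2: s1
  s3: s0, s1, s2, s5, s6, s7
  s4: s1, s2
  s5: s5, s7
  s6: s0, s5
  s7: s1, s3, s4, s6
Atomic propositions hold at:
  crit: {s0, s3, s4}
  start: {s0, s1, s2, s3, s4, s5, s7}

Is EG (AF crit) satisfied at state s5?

No

AF crit: least fixpoint, start Z0 = {s0, s3, s4}, add states with every successor in Z. Already a fixed point.
Sat(AF crit) = {s0, s3, s4}
EG (AF crit): greatest fixpoint, start Z0 = {s0, s3, s4}, keep only states in Sat with some successor in Z. Z1 = {s0, s3}; fixed.
Sat(EG (AF crit)) = {s0, s3}
s5 ∉ Sat(EG (AF crit)) = {s0, s3}, so the formula does not hold at s5.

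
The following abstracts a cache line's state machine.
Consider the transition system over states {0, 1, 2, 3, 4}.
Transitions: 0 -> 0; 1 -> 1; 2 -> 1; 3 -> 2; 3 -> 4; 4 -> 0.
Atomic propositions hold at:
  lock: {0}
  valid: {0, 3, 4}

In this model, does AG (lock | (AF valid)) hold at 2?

No

AF valid: least fixpoint, start Z0 = {0, 3, 4}, add states with every successor in Z. Already a fixed point.
Sat(AF valid) = {0, 3, 4}
Sat(lock | (AF valid)) = {0, 3, 4}
AG (lock | (AF valid)): greatest fixpoint, start Z0 = {0, 3, 4}, keep only states in Sat with every successor in Z. Z1 = {0, 4}; fixed.
Sat(AG (lock | (AF valid))) = {0, 4}
2 ∉ Sat(AG (lock | (AF valid))) = {0, 4}, so the formula does not hold at 2.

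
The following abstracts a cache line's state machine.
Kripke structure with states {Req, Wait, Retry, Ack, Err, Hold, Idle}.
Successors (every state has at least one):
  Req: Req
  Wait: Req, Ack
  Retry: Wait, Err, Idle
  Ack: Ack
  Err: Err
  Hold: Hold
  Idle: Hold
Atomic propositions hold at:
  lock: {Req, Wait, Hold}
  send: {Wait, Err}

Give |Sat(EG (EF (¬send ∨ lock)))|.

6

Sat(¬send) = {Req, Retry, Ack, Hold, Idle}
Sat(¬send ∨ lock) = {Req, Wait, Retry, Ack, Hold, Idle}
EF (¬send ∨ lock): least fixpoint, start Z0 = {Req, Wait, Retry, Ack, Hold, Idle}, add states with some successor in Z. Already a fixed point.
Sat(EF (¬send ∨ lock)) = {Req, Wait, Retry, Ack, Hold, Idle}
EG (EF (¬send ∨ lock)): greatest fixpoint, start Z0 = {Req, Wait, Retry, Ack, Hold, Idle}, keep only states in Sat with some successor in Z. Already a fixed point.
Sat(EG (EF (¬send ∨ lock))) = {Req, Wait, Retry, Ack, Hold, Idle}
|Sat(EG (EF (¬send ∨ lock)))| = |{Req, Wait, Retry, Ack, Hold, Idle}| = 6.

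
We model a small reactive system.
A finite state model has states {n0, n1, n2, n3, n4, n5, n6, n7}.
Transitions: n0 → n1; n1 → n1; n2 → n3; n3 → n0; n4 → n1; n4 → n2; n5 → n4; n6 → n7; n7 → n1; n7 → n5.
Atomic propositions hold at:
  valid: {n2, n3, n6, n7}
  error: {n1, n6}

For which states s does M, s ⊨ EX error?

Sat(EX error) = {s : some successor in {n1, n6}} = {n0, n1, n4, n7}

{n0, n1, n4, n7}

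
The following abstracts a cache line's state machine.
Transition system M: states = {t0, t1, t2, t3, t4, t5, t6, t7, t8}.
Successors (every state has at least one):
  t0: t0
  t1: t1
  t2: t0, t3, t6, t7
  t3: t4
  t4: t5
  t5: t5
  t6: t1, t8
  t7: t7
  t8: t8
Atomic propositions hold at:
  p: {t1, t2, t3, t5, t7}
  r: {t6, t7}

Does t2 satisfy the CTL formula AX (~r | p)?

No

Sat(~r) = {t0, t1, t2, t3, t4, t5, t8}
Sat(~r | p) = {t0, t1, t2, t3, t4, t5, t7, t8}
Sat(AX (~r | p)) = {s : every successor in {t0, t1, t2, t3, t4, t5, t7, t8}} = {t0, t1, t3, t4, t5, t6, t7, t8}
t2 ∉ Sat(AX (~r | p)) = {t0, t1, t3, t4, t5, t6, t7, t8}, so the formula does not hold at t2.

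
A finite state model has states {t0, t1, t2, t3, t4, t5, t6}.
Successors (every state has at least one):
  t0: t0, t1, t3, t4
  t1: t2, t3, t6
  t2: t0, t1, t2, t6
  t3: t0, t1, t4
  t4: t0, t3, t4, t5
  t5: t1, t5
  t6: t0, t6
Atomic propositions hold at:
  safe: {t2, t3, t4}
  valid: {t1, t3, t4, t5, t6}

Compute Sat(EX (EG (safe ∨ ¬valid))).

Sat(¬valid) = {t0, t2}
Sat(safe ∨ ¬valid) = {t0, t2, t3, t4}
EG (safe ∨ ¬valid): greatest fixpoint, start Z0 = {t0, t2, t3, t4}, keep only states in Sat with some successor in Z. Already a fixed point.
Sat(EG (safe ∨ ¬valid)) = {t0, t2, t3, t4}
Sat(EX (EG (safe ∨ ¬valid))) = {s : some successor in {t0, t2, t3, t4}} = {t0, t1, t2, t3, t4, t6}

{t0, t1, t2, t3, t4, t6}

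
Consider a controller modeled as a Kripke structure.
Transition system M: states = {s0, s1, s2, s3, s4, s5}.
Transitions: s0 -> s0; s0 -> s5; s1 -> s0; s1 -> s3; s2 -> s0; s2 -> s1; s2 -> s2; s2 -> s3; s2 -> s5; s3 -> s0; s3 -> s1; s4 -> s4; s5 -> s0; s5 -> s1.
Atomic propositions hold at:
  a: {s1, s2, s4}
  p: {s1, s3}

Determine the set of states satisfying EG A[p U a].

A[p U a]: least fixpoint, start Z0 = Sat(a) = {s1, s2, s4}, add states in Sat(p) with every successor in Z. Already a fixed point.
Sat(A[p U a]) = {s1, s2, s4}
EG A[p U a]: greatest fixpoint, start Z0 = {s1, s2, s4}, keep only states in Sat with some successor in Z. Z1 = {s2, s4}; fixed.
Sat(EG A[p U a]) = {s2, s4}

{s2, s4}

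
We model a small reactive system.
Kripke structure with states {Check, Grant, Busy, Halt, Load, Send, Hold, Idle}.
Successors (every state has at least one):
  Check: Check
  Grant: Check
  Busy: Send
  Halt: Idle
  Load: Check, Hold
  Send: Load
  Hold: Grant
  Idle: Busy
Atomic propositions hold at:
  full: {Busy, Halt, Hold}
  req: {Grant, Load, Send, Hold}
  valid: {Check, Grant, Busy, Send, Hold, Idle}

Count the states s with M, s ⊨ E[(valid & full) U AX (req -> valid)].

Sat(valid & full) = {Busy, Hold}
Sat(req -> valid) = {Check, Grant, Busy, Halt, Send, Hold, Idle}
Sat(AX (req -> valid)) = {s : every successor in {Check, Grant, Busy, Halt, Send, Hold, Idle}} = {Check, Grant, Busy, Halt, Load, Hold, Idle}
E[(valid & full) U AX (req -> valid)]: least fixpoint, start Z0 = Sat(AX (req -> valid)) = {Check, Grant, Busy, Halt, Load, Hold, Idle}, add states in Sat(valid & full) with some successor in Z. Already a fixed point.
Sat(E[(valid & full) U AX (req -> valid)]) = {Check, Grant, Busy, Halt, Load, Hold, Idle}
|Sat(E[(valid & full) U AX (req -> valid)])| = |{Check, Grant, Busy, Halt, Load, Hold, Idle}| = 7.

7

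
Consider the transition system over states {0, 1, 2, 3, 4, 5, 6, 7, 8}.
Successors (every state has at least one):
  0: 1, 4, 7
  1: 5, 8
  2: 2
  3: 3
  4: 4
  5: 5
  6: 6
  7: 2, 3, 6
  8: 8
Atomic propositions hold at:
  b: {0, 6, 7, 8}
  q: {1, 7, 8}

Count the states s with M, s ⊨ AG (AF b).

2

AF b: least fixpoint, start Z0 = {0, 6, 7, 8}, add states with every successor in Z. Already a fixed point.
Sat(AF b) = {0, 6, 7, 8}
AG (AF b): greatest fixpoint, start Z0 = {0, 6, 7, 8}, keep only states in Sat with every successor in Z. Z1 = {6, 8}; fixed.
Sat(AG (AF b)) = {6, 8}
|Sat(AG (AF b))| = |{6, 8}| = 2.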